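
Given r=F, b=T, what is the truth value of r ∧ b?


Conjunction is true only when both operands are true.
Substitute: r=F, b=T.
F ∧ T evaluates to F.

F


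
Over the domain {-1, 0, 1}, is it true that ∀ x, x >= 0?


Evaluate the predicate on each element: -1:F, 0:T, 1:T.
Counterexample x = -1 fails the predicate.

F


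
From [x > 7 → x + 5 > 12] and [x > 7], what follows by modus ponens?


Modus ponens: from (P → Q) and P, infer Q.
P = 'x > 7' is asserted, and P → Q holds, so Q follows.

x + 5 > 12.


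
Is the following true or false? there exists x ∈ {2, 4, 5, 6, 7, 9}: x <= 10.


Evaluate the predicate on each element: 2:T, 4:T, 5:T, 6:T, 7:T, 9:T.
Witness x = 2 satisfies the predicate.

T


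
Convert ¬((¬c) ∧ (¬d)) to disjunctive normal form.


Step 1: Apply De Morgan: ¬((¬c) ∧ (¬d)) = ¬(¬c) ∨ ¬(¬d).
Step 2: Eliminate any double negations (¬¬X = X).

c ∨ d


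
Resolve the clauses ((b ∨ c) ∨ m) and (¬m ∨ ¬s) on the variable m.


The clauses contain complementary literals m and ¬m.
Resolution eliminates this pair and disjoins the remaining literals (merging duplicates).

((c ∨ b) ∨ ¬s)


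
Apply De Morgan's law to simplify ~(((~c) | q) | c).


De Morgan: the negation of a disjunction is the conjunction of the negations.
Distribute ~ across |, flipping it to &, and negate each literal.

(c & (~q)) & (~c)


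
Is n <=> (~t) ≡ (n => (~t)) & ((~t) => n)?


Compare truth tables:
n | t | φ | ψ
-------------
False | False | False | False
True | False | True | True
False | True | True | True
True | True | False | False
The columns φ and ψ agree on every row.

Yes, they are logically equivalent.


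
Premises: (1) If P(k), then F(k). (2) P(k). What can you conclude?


Modus ponens: from (P → Q) and P, infer Q.
P = 'P(k)' is asserted, and P → Q holds, so Q follows.

F(k).


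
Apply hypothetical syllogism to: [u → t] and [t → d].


Hypothetical syllogism: from (P → Q) and (Q → R), infer (P → R).
Chain the two implications through the shared middle term 't'.

u → d


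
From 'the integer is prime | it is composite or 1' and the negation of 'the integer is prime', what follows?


Disjunctive syllogism: from (P ∨ Q) and ¬P, infer Q.
One disjunct, 'the integer is prime', is ruled out; the other must hold.

it is composite or 1


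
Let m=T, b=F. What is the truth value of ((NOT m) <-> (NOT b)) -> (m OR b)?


Substitute m=T, b=F:
NOT m = F
NOT b = T
(NOT m) <-> (NOT b) = F <-> T = F
m OR b = T OR F = T
((NOT m) <-> (NOT b)) -> (m OR b) = F -> T = T

T


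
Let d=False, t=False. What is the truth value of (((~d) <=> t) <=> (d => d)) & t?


Substitute d=False, t=False:
~d = True
(~d) <=> t = True <=> False = False
d => d = False => False = True
((~d) <=> t) <=> (d => d) = False <=> True = False
(((~d) <=> t) <=> (d => d)) & t = False & False = False

False


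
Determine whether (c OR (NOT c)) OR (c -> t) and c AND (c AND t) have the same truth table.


Compare truth tables:
c | t | φ | ψ
-------------
F | F | T | F
T | F | T | F
F | T | T | F
T | T | T | T
They differ at row 1 (c=F, t=F): φ=T but ψ=F.

No, they are not logically equivalent.


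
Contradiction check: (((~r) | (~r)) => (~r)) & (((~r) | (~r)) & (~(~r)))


Truth table over {r}:
r | φ
-----
False | False
True | False
Every row is false.

Yes, it is a contradiction.


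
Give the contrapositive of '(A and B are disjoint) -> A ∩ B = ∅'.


The contrapositive of (P → Q) is (¬Q → ¬P); it is logically equivalent to the original.
Here P = '(A and B are disjoint)' and Q = 'A ∩ B = ∅'.

If not (A ∩ B = ∅), then not ((A and B are disjoint)).


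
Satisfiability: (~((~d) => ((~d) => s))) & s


Check all 4 assignments over {d, s}:
d | s | φ
---------
False | False | False
True | False | False
False | True | False
True | True | False
No assignment makes the formula true.

Unsatisfiable.


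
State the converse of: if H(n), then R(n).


The converse of (P → Q) is (Q → P). It is not in general equivalent to the original.
Here P = 'H(n)' and Q = 'R(n)'.

If R(n), then H(n).


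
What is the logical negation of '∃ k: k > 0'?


¬(∀ x: φ) = ∃ x: ¬φ, and ¬(∃ x: φ) = ∀ x: ¬φ.
Apply to the existential statement.

∀ k: ¬(k > 0)


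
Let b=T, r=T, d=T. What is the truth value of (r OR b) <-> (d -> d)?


Substitute b=T, r=T, d=T:
r OR b = T OR T = T
d -> d = T -> T = T
(r OR b) <-> (d -> d) = T <-> T = T

T


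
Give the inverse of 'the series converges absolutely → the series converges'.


The inverse of (P → Q) is (¬P → ¬Q). It is equivalent to the converse, not to the original.
Here P = 'the series converges absolutely' and Q = 'the series converges'.

If not (the series converges absolutely), then not (the series converges).


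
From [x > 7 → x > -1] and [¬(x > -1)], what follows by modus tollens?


Modus tollens: from (P → Q) and ¬Q, infer ¬P.
Q = 'x > -1' is denied; since P → Q, P must also fail.

Not (x > 7).


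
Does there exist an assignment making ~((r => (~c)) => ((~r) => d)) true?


Search for a satisfying assignment over {c, d, r}.
Try c=False, d=False, r=False: the formula evaluates to True.
A satisfying assignment exists.

Satisfiable.


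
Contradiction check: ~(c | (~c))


Truth table over {c}:
c | φ
-----
False | False
True | False
Every row is false.

Yes, it is a contradiction.


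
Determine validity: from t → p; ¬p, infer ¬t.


This matches the form of modus tollens: the conclusion follows in every model of the premises.

Valid.


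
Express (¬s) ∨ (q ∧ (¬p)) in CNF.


Step 1: Distribute ∨ over ∧: (¬s) ∨ (q ∧ (¬p)) = ((¬s) ∨ q) ∧ ((¬s) ∨ (¬p)).

((¬s) ∨ q) ∧ ((¬s) ∨ (¬p))


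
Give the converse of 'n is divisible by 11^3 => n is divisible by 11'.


The converse of (P → Q) is (Q → P). It is not in general equivalent to the original.
Here P = 'n is divisible by 11^3' and Q = 'n is divisible by 11'.

If n is divisible by 11, then n is divisible by 11^3.


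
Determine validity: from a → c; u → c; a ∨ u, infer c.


This matches the form of proof by cases: the conclusion follows in every model of the premises.

Valid.


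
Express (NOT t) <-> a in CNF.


Step 1: Rewrite (¬t) ↔ a as ((¬t) → a) ∧ (a → (¬t)).
Step 2: Rewrite each implication as a disjunction.
Step 3: Eliminate any double negations (¬¬X = X).

(t OR a) AND ((NOT a) OR (NOT t))


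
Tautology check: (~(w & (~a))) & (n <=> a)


Build the truth table over {a, n, w}:
a | n | w | φ
-------------
False | False | False | True
True | False | False | False
False | True | False | False
True | True | False | True
False | False | True | False
True | False | True | False
False | True | True | False
True | True | True | True
Counterexample at row 2: with a=True, n=False, w=False, the formula is False.

No, it is not a tautology.


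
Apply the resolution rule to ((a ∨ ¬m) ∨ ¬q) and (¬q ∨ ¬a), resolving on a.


The clauses contain complementary literals a and ¬a.
Resolution eliminates this pair and disjoins the remaining literals (merging duplicates).

(¬q ∨ ¬m)


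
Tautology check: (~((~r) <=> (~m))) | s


Build the truth table over {m, r, s}:
m | r | s | φ
-------------
False | False | False | False
True | False | False | True
False | True | False | True
True | True | False | False
False | False | True | True
True | False | True | True
False | True | True | True
True | True | True | True
Counterexample at row 1: with m=False, r=False, s=False, the formula is False.

No, it is not a tautology.


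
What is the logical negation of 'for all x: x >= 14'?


¬(for all x: φ) = there exists x: ¬φ, and ¬(there exists x: φ) = for all x: ¬φ.
Apply to the universal statement.

there exists x: NOT(x >= 14)


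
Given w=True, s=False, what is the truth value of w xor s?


Exclusive or is true when exactly one operand is true.
Substitute: w=True, s=False.
True xor False evaluates to True.

True


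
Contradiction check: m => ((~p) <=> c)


Truth table over {c, m, p}:
c | m | p | φ
-------------
False | False | False | True
True | False | False | True
False | True | False | False
True | True | False | True
False | False | True | True
True | False | True | True
False | True | True | True
True | True | True | False
Satisfying assignment at row 1: c=False, m=False, p=False gives True.

No, it is not a contradiction.


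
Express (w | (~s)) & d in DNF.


Step 1: Distribute ∧ over ∨: (w ∨ (¬s)) ∧ d = (w ∧ d) ∨ ((¬s) ∧ d).

(w & d) | ((~s) & d)


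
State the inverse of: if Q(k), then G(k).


The inverse of (P → Q) is (¬P → ¬Q). It is equivalent to the converse, not to the original.
Here P = 'Q(k)' and Q = 'G(k)'.

If not (Q(k)), then not (G(k)).


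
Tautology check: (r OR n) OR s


Build the truth table over {n, r, s}:
n | r | s | φ
-------------
F | F | F | F
T | F | F | T
F | T | F | T
T | T | F | T
F | F | T | T
T | F | T | T
F | T | T | T
T | T | T | T
Counterexample at row 1: with n=F, r=F, s=F, the formula is F.

No, it is not a tautology.


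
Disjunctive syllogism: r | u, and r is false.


Disjunctive syllogism: from (P ∨ Q) and ¬P, infer Q.
One disjunct, 'r', is ruled out; the other must hold.

u


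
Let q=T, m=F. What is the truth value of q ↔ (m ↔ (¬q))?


Substitute q=T, m=F:
¬q = F
m ↔ (¬q) = F ↔ F = T
q ↔ (m ↔ (¬q)) = T ↔ T = T

T


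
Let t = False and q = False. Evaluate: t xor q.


Exclusive or is true when exactly one operand is true.
Substitute: t=False, q=False.
False xor False evaluates to False.

False


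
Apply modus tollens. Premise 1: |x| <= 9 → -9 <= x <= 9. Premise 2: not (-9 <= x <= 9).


Modus tollens: from (P → Q) and ¬Q, infer ¬P.
Q = '-9 <= x <= 9' is denied; since P → Q, P must also fail.

Not (|x| <= 9).


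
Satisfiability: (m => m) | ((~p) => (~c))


Search for a satisfying assignment over {c, m, p}.
Try c=False, m=False, p=False: the formula evaluates to True.
A satisfying assignment exists.

Satisfiable.


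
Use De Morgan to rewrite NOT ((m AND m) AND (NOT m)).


De Morgan: the negation of a conjunction is the disjunction of the negations.
Distribute NOT across AND, flipping it to OR, and negate each literal.

((NOT m) OR (NOT m)) OR m


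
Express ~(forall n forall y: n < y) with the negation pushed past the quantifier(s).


Negation flips each quantifier (∀↔∃) and negates the inner predicate.
¬(forall n forall y: φ) = exists n exists y: ¬φ.

exists n exists y: ~(n < y)


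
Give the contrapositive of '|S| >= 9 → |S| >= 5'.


The contrapositive of (P → Q) is (¬Q → ¬P); it is logically equivalent to the original.
Here P = '|S| >= 9' and Q = '|S| >= 5'.

If not (|S| >= 5), then not (|S| >= 9).


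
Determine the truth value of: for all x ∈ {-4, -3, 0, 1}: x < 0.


Evaluate the predicate on each element: -4:T, -3:T, 0:F, 1:F.
Counterexample x = 0 fails the predicate.

F


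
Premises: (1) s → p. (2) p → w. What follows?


Hypothetical syllogism: from (P → Q) and (Q → R), infer (P → R).
Chain the two implications through the shared middle term 'p'.

s → w


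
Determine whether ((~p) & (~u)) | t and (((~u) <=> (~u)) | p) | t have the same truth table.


Compare truth tables:
p | t | u | φ | ψ
-----------------
False | False | False | True | True
True | False | False | False | True
False | True | False | True | True
True | True | False | True | True
False | False | True | False | True
True | False | True | False | True
False | True | True | True | True
True | True | True | True | True
They differ at row 2 (p=True, t=False, u=False): φ=False but ψ=True.

No, they are not logically equivalent.


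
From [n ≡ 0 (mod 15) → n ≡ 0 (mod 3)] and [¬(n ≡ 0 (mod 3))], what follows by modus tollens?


Modus tollens: from (P → Q) and ¬Q, infer ¬P.
Q = 'n ≡ 0 (mod 3)' is denied; since P → Q, P must also fail.

Not (n ≡ 0 (mod 15)).


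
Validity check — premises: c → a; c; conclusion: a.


This matches the form of modus ponens: the conclusion follows in every model of the premises.

Valid.


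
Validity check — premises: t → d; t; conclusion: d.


This matches the form of modus ponens: the conclusion follows in every model of the premises.

Valid.


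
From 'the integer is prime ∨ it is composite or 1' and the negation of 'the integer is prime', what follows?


Disjunctive syllogism: from (P ∨ Q) and ¬P, infer Q.
One disjunct, 'the integer is prime', is ruled out; the other must hold.

it is composite or 1


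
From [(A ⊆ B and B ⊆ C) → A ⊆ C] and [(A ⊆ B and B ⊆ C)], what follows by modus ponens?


Modus ponens: from (P → Q) and P, infer Q.
P = '(A ⊆ B and B ⊆ C)' is asserted, and P → Q holds, so Q follows.

A ⊆ C.


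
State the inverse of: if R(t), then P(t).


The inverse of (P → Q) is (¬P → ¬Q). It is equivalent to the converse, not to the original.
Here P = 'R(t)' and Q = 'P(t)'.

If not (R(t)), then not (P(t)).


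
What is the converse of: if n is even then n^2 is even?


The converse of (P → Q) is (Q → P). It is not in general equivalent to the original.
Here P = 'n is even' and Q = 'n^2 is even'.

If n^2 is even, then n is even.


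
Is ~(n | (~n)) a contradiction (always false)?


Truth table over {n}:
n | φ
-----
False | False
True | False
Every row is false.

Yes, it is a contradiction.


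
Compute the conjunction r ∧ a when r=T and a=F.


Conjunction is true only when both operands are true.
Substitute: r=T, a=F.
T ∧ F evaluates to F.

F


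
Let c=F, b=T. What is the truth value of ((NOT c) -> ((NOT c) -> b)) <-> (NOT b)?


Substitute c=F, b=T:
NOT c = T
NOT c = T
(NOT c) -> b = T -> T = T
(NOT c) -> ((NOT c) -> b) = T -> T = T
NOT b = F
((NOT c) -> ((NOT c) -> b)) <-> (NOT b) = T <-> F = F

F


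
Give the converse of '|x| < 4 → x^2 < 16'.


The converse of (P → Q) is (Q → P). It is not in general equivalent to the original.
Here P = '|x| < 4' and Q = 'x^2 < 16'.

If x^2 < 16, then |x| < 4.


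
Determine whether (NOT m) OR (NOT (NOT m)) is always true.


Build the truth table over {m}:
m | φ
-----
F | T
T | T
Every row evaluates to true.

Yes, it is a tautology.


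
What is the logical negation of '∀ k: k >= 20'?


¬(∀ x: φ) = ∃ x: ¬φ, and ¬(∃ x: φ) = ∀ x: ¬φ.
Apply to the universal statement.

∃ k: ¬(k >= 20)


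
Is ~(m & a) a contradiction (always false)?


Truth table over {a, m}:
a | m | φ
---------
False | False | True
True | False | True
False | True | True
True | True | False
Satisfying assignment at row 1: a=False, m=False gives True.

No, it is not a contradiction.


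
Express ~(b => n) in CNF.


Step 1: Rewrite b → n as ¬b ∨ n.
Step 2: Negate: ¬(¬b ∨ n) = b ∧ ¬n (De Morgan + double negation).

b & (~n)


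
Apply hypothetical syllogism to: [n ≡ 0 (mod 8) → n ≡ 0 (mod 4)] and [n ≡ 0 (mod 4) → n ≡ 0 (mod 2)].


Hypothetical syllogism: from (P → Q) and (Q → R), infer (P → R).
Chain the two implications through the shared middle term 'n ≡ 0 (mod 4)'.

n ≡ 0 (mod 8) → n ≡ 0 (mod 2)


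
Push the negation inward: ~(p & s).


De Morgan: the negation of a conjunction is the disjunction of the negations.
Distribute ~ across &, flipping it to |, and negate each literal.

(~p) | (~s)


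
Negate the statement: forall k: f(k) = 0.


¬(forall x: φ) = exists x: ¬φ, and ¬(exists x: φ) = forall x: ¬φ.
Apply to the universal statement.

exists k: ~(f(k) = 0)


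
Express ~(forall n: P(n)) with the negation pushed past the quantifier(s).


¬(forall x: φ) = exists x: ¬φ, and ¬(exists x: φ) = forall x: ¬φ.
Apply to the universal statement.

exists n: ~(P(n))


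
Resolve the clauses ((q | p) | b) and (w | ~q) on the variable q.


The clauses contain complementary literals q and ~q.
Resolution eliminates this pair and disjoins the remaining literals (merging duplicates).

((p | b) | w)


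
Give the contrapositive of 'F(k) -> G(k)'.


The contrapositive of (P → Q) is (¬Q → ¬P); it is logically equivalent to the original.
Here P = 'F(k)' and Q = 'G(k)'.

If not (G(k)), then not (F(k)).


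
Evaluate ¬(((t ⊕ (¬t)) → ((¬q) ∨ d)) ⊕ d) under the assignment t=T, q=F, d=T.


Substitute t=T, q=F, d=T:
¬t = F
t ⊕ (¬t) = T ⊕ F = T
¬q = T
(¬q) ∨ d = T ∨ T = T
(t ⊕ (¬t)) → ((¬q) ∨ d) = T → T = T
((t ⊕ (¬t)) → ((¬q) ∨ d)) ⊕ d = T ⊕ T = F
¬(((t ⊕ (¬t)) → ((¬q) ∨ d)) ⊕ d) = T

T


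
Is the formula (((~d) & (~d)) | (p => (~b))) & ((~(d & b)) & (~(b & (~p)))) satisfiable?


Search for a satisfying assignment over {b, d, p}.
Try b=False, d=False, p=False: the formula evaluates to True.
A satisfying assignment exists.

Satisfiable.


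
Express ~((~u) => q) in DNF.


Step 1: Rewrite implication then negate: ¬(¬(¬u) ∨ q) = (¬u) ∧ ¬q.

(~u) & (~q)


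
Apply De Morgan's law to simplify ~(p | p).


De Morgan: the negation of a disjunction is the conjunction of the negations.
Distribute ~ across |, flipping it to &, and negate each literal.

(~p) & (~p)


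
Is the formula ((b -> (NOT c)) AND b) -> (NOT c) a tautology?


Build the truth table over {b, c}:
b | c | φ
---------
F | F | T
T | F | T
F | T | T
T | T | T
Every row evaluates to true.

Yes, it is a tautology.


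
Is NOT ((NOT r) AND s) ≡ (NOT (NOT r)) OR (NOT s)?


Compare truth tables:
r | s | φ | ψ
-------------
F | F | T | T
T | F | T | T
F | T | F | F
T | T | T | T
The columns φ and ψ agree on every row.

Yes, they are logically equivalent.


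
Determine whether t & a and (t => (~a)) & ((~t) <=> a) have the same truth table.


Compare truth tables:
a | t | φ | ψ
-------------
False | False | False | False
True | False | False | True
False | True | False | True
True | True | True | False
They differ at row 2 (a=True, t=False): φ=False but ψ=True.

No, they are not logically equivalent.


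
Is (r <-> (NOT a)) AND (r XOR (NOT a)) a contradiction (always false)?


Truth table over {a, r}:
a | r | φ
---------
F | F | F
T | F | F
F | T | F
T | T | F
Every row is false.

Yes, it is a contradiction.


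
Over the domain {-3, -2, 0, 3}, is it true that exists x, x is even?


Evaluate the predicate on each element: -3:False, -2:True, 0:True, 3:False.
Witness x = -2 satisfies the predicate.

True


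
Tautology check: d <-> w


Build the truth table over {d, w}:
d | w | φ
---------
F | F | T
T | F | F
F | T | F
T | T | T
Counterexample at row 2: with d=T, w=F, the formula is F.

No, it is not a tautology.


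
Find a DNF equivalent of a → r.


Step 1: Rewrite a → r as ¬a ∨ r.

(¬a) ∨ r


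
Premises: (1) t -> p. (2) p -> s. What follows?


Hypothetical syllogism: from (P → Q) and (Q → R), infer (P → R).
Chain the two implications through the shared middle term 'p'.

t -> s


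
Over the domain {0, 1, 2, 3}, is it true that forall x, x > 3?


Evaluate the predicate on each element: 0:False, 1:False, 2:False, 3:False.
Counterexample x = 0 fails the predicate.

False


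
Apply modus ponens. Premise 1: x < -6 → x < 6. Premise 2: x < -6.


Modus ponens: from (P → Q) and P, infer Q.
P = 'x < -6' is asserted, and P → Q holds, so Q follows.

x < 6.


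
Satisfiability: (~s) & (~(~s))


Check all 2 assignments over {s}:
s | φ
-----
False | False
True | False
No assignment makes the formula true.

Unsatisfiable.


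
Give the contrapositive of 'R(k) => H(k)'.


The contrapositive of (P → Q) is (¬Q → ¬P); it is logically equivalent to the original.
Here P = 'R(k)' and Q = 'H(k)'.

If not (H(k)), then not (R(k)).


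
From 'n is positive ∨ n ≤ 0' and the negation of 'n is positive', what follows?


Disjunctive syllogism: from (P ∨ Q) and ¬P, infer Q.
One disjunct, 'n is positive', is ruled out; the other must hold.

n ≤ 0


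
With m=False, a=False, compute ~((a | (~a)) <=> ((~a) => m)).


Substitute m=False, a=False:
~a = True
a | (~a) = False | True = True
~a = True
(~a) => m = True => False = False
(a | (~a)) <=> ((~a) => m) = True <=> False = False
~((a | (~a)) <=> ((~a) => m)) = True

True


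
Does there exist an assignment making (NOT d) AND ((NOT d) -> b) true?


Search for a satisfying assignment over {b, d}.
Try b=T, d=F: the formula evaluates to T.
A satisfying assignment exists.

Satisfiable.


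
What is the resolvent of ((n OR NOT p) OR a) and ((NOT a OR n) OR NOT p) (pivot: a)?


The clauses contain complementary literals a and NOTa.
Resolution eliminates this pair and disjoins the remaining literals (merging duplicates).

(NOT p OR n)


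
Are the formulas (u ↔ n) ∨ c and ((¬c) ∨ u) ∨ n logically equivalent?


Compare truth tables:
c | n | u | φ | ψ
-----------------
F | F | F | T | T
T | F | F | T | F
F | T | F | F | T
T | T | F | T | T
F | F | T | F | T
T | F | T | T | T
F | T | T | T | T
T | T | T | T | T
They differ at row 2 (c=T, n=F, u=F): φ=T but ψ=F.

No, they are not logically equivalent.


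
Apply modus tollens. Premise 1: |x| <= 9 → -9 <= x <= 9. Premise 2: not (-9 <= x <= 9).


Modus tollens: from (P → Q) and ¬Q, infer ¬P.
Q = '-9 <= x <= 9' is denied; since P → Q, P must also fail.

Not (|x| <= 9).


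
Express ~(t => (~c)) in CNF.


Step 1: Rewrite t → (¬c) as ¬t ∨ (¬c).
Step 2: Negate: ¬(¬t ∨ (¬c)) = t ∧ ¬(¬c) (De Morgan + double negation).
Step 3: Eliminate any double negations (¬¬X = X).

t & c


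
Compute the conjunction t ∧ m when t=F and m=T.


Conjunction is true only when both operands are true.
Substitute: t=F, m=T.
F ∧ T evaluates to F.

F


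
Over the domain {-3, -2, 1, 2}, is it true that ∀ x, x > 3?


Evaluate the predicate on each element: -3:F, -2:F, 1:F, 2:F.
Counterexample x = -3 fails the predicate.

F


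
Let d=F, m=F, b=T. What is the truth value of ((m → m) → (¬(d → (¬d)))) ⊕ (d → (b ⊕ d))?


Substitute d=F, m=F, b=T:
m → m = F → F = T
¬d = T
d → (¬d) = F → T = T
¬(d → (¬d)) = F
(m → m) → (¬(d → (¬d))) = T → F = F
b ⊕ d = T ⊕ F = T
d → (b ⊕ d) = F → T = T
((m → m) → (¬(d → (¬d)))) ⊕ (d → (b ⊕ d)) = F ⊕ T = T

T


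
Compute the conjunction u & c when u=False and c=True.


Conjunction is true only when both operands are true.
Substitute: u=False, c=True.
False & True evaluates to False.

False


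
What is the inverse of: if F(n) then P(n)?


The inverse of (P → Q) is (¬P → ¬Q). It is equivalent to the converse, not to the original.
Here P = 'F(n)' and Q = 'P(n)'.

If not (F(n)), then not (P(n)).


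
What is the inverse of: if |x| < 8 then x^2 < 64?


The inverse of (P → Q) is (¬P → ¬Q). It is equivalent to the converse, not to the original.
Here P = '|x| < 8' and Q = 'x^2 < 64'.

If not (|x| < 8), then not (x^2 < 64).


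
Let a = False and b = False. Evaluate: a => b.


Implication is false only when antecedent is true and consequent is false.
Substitute: a=False, b=False.
False => False evaluates to True.

True


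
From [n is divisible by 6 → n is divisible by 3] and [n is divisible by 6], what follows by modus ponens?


Modus ponens: from (P → Q) and P, infer Q.
P = 'n is divisible by 6' is asserted, and P → Q holds, so Q follows.

n is divisible by 3.


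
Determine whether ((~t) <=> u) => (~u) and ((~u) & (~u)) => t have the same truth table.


Compare truth tables:
t | u | φ | ψ
-------------
False | False | True | False
True | False | True | True
False | True | False | True
True | True | True | True
They differ at row 1 (t=False, u=False): φ=True but ψ=False.

No, they are not logically equivalent.


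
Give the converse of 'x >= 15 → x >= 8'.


The converse of (P → Q) is (Q → P). It is not in general equivalent to the original.
Here P = 'x >= 15' and Q = 'x >= 8'.

If x >= 8, then x >= 15.


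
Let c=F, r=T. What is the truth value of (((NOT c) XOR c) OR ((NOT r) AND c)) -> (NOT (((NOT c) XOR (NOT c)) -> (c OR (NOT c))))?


Substitute c=F, r=T:
… (earlier sub-steps elided)
(NOT r) AND c = F AND F = F
((NOT c) XOR c) OR ((NOT r) AND c) = T OR F = T
NOT c = T
NOT c = T
(NOT c) XOR (NOT c) = T XOR T = F
NOT c = T
c OR (NOT c) = F OR T = T
((NOT c) XOR (NOT c)) -> (c OR (NOT c)) = F -> T = T
NOT (((NOT c) XOR (NOT c)) -> (c OR (NOT c))) = F
(((NOT c) XOR c) OR ((NOT r) AND c)) -> (NOT (((NOT c) XOR (NOT c)) -> (c OR (NOT c)))) = T -> F = F

F


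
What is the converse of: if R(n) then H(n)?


The converse of (P → Q) is (Q → P). It is not in general equivalent to the original.
Here P = 'R(n)' and Q = 'H(n)'.

If H(n), then R(n).


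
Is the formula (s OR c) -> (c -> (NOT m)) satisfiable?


Search for a satisfying assignment over {c, m, s}.
Try c=F, m=F, s=F: the formula evaluates to T.
A satisfying assignment exists.

Satisfiable.


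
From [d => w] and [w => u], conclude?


Hypothetical syllogism: from (P → Q) and (Q → R), infer (P → R).
Chain the two implications through the shared middle term 'w'.

d => u


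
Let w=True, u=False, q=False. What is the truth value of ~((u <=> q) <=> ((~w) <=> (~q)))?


Substitute w=True, u=False, q=False:
u <=> q = False <=> False = True
~w = False
~q = True
(~w) <=> (~q) = False <=> True = False
(u <=> q) <=> ((~w) <=> (~q)) = True <=> False = False
~((u <=> q) <=> ((~w) <=> (~q))) = True

True


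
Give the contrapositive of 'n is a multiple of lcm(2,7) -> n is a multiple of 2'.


The contrapositive of (P → Q) is (¬Q → ¬P); it is logically equivalent to the original.
Here P = 'n is a multiple of lcm(2,7)' and Q = 'n is a multiple of 2'.

If not (n is a multiple of 2), then not (n is a multiple of lcm(2,7)).


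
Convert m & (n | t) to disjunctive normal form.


Step 1: Distribute ∧ over ∨: m ∧ (n ∨ t) = (m ∧ n) ∨ (m ∧ t).

(m & n) | (m & t)


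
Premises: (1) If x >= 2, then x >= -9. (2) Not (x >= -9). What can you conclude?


Modus tollens: from (P → Q) and ¬Q, infer ¬P.
Q = 'x >= -9' is denied; since P → Q, P must also fail.

Not (x >= 2).


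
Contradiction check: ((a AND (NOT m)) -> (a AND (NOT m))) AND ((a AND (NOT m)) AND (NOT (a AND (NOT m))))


Truth table over {a, m}:
a | m | φ
---------
F | F | F
T | F | F
F | T | F
T | T | F
Every row is false.

Yes, it is a contradiction.


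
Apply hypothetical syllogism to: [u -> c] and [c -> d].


Hypothetical syllogism: from (P → Q) and (Q → R), infer (P → R).
Chain the two implications through the shared middle term 'c'.

u -> d


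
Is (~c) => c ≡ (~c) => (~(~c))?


Compare truth tables:
c | φ | ψ
---------
False | False | False
True | True | True
The columns φ and ψ agree on every row.

Yes, they are logically equivalent.


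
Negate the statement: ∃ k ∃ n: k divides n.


Negation flips each quantifier (∀↔∃) and negates the inner predicate.
¬(∃ k ∃ n: φ) = ∀ k ∀ n: ¬φ.

∀ k ∀ n: ¬(k divides n)


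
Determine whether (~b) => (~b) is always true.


Build the truth table over {b}:
b | φ
-----
False | True
True | True
Every row evaluates to true.

Yes, it is a tautology.


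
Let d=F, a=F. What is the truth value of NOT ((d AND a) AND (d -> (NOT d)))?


Substitute d=F, a=F:
d AND a = F AND F = F
NOT d = T
d -> (NOT d) = F -> T = T
(d AND a) AND (d -> (NOT d)) = F AND T = F
NOT ((d AND a) AND (d -> (NOT d))) = T

T


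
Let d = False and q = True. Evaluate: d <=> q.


Biconditional is true when both operands have the same truth value.
Substitute: d=False, q=True.
False <=> True evaluates to False.

False


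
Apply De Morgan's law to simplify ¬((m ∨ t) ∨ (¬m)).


De Morgan: the negation of a disjunction is the conjunction of the negations.
Distribute ¬ across ∨, flipping it to ∧, and negate each literal.

((¬m) ∧ (¬t)) ∧ m


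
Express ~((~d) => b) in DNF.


Step 1: Rewrite implication then negate: ¬(¬(¬d) ∨ b) = (¬d) ∧ ¬b.

(~d) & (~b)


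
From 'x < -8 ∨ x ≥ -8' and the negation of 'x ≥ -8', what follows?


Disjunctive syllogism: from (P ∨ Q) and ¬P, infer Q.
One disjunct, 'x ≥ -8', is ruled out; the other must hold.

x < -8


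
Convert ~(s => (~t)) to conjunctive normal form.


Step 1: Rewrite s → (¬t) as ¬s ∨ (¬t).
Step 2: Negate: ¬(¬s ∨ (¬t)) = s ∧ ¬(¬t) (De Morgan + double negation).
Step 3: Eliminate any double negations (¬¬X = X).

s & t


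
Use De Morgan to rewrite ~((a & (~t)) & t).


De Morgan: the negation of a conjunction is the disjunction of the negations.
Distribute ~ across &, flipping it to |, and negate each literal.

((~a) | t) | (~t)


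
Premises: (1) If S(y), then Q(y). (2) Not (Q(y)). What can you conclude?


Modus tollens: from (P → Q) and ¬Q, infer ¬P.
Q = 'Q(y)' is denied; since P → Q, P must also fail.

Not (S(y)).


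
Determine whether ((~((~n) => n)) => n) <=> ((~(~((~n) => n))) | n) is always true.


Build the truth table over {n}:
n | φ
-----
False | True
True | True
Every row evaluates to true.

Yes, it is a tautology.


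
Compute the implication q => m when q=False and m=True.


Implication is false only when antecedent is true and consequent is false.
Substitute: q=False, m=True.
False => True evaluates to True.

True


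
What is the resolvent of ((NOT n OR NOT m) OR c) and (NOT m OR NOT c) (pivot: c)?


The clauses contain complementary literals c and NOTc.
Resolution eliminates this pair and disjoins the remaining literals (merging duplicates).

(NOT m OR NOT n)


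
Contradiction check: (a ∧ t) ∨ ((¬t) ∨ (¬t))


Truth table over {a, t}:
a | t | φ
---------
F | F | T
T | F | T
F | T | F
T | T | T
Satisfying assignment at row 1: a=F, t=F gives T.

No, it is not a contradiction.


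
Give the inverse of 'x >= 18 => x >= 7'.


The inverse of (P → Q) is (¬P → ¬Q). It is equivalent to the converse, not to the original.
Here P = 'x >= 18' and Q = 'x >= 7'.

If not (x >= 18), then not (x >= 7).


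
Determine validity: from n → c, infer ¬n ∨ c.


This matches the form of material implication: the conclusion follows in every model of the premises.

Valid.


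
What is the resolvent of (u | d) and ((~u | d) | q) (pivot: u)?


The clauses contain complementary literals u and ~u.
Resolution eliminates this pair and disjoins the remaining literals (merging duplicates).

(d | q)


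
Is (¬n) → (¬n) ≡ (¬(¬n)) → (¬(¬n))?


Compare truth tables:
n | φ | ψ
---------
F | T | T
T | T | T
The columns φ and ψ agree on every row.

Yes, they are logically equivalent.


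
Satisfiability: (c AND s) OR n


Search for a satisfying assignment over {c, n, s}.
Try c=F, n=T, s=F: the formula evaluates to T.
A satisfying assignment exists.

Satisfiable.


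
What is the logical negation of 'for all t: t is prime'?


¬(for all x: φ) = there exists x: ¬φ, and ¬(there exists x: φ) = for all x: ¬φ.
Apply to the universal statement.

there exists t: NOT(t is prime)


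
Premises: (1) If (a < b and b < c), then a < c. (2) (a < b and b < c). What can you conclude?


Modus ponens: from (P → Q) and P, infer Q.
P = '(a < b and b < c)' is asserted, and P → Q holds, so Q follows.

a < c.


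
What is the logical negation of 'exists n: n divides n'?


¬(forall x: φ) = exists x: ¬φ, and ¬(exists x: φ) = forall x: ¬φ.
Apply to the existential statement.

forall n: ~(n divides n)


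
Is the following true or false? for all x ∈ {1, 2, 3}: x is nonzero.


Evaluate the predicate on each element: 1:T, 2:T, 3:T.
Every element satisfies the predicate.

T


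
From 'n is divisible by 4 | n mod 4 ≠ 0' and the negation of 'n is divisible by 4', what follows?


Disjunctive syllogism: from (P ∨ Q) and ¬P, infer Q.
One disjunct, 'n is divisible by 4', is ruled out; the other must hold.

n mod 4 ≠ 0


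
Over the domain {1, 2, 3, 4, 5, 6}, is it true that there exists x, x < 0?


Evaluate the predicate on each element: 1:F, 2:F, 3:F, 4:F, 5:F, 6:F.
No element satisfies the predicate.

F


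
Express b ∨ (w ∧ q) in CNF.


Step 1: Distribute ∨ over ∧: b ∨ (w ∧ q) = (b ∨ w) ∧ (b ∨ q).

(b ∨ w) ∧ (b ∨ q)


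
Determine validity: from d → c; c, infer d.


This is affirming the consequent (fallacy). There exist truth assignments where the premises are all true but the conclusion is false.

Invalid.


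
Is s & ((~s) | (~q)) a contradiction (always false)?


Truth table over {q, s}:
q | s | φ
---------
False | False | False
True | False | False
False | True | True
True | True | False
Satisfying assignment at row 3: q=False, s=True gives True.

No, it is not a contradiction.


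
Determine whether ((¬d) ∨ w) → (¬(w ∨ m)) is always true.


Build the truth table over {d, m, w}:
d | m | w | φ
-------------
F | F | F | T
T | F | F | T
F | T | F | F
T | T | F | T
F | F | T | F
T | F | T | F
F | T | T | F
T | T | T | F
Counterexample at row 3: with d=F, m=T, w=F, the formula is F.

No, it is not a tautology.


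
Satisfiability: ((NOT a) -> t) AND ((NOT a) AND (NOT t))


Check all 4 assignments over {a, t}:
a | t | φ
---------
F | F | F
T | F | F
F | T | F
T | T | F
No assignment makes the formula true.

Unsatisfiable.


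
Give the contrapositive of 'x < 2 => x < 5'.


The contrapositive of (P → Q) is (¬Q → ¬P); it is logically equivalent to the original.
Here P = 'x < 2' and Q = 'x < 5'.

If not (x < 5), then not (x < 2).


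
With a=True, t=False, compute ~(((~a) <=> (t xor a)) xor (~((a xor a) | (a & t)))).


Substitute a=True, t=False:
~a = False
t xor a = False xor True = True
(~a) <=> (t xor a) = False <=> True = False
a xor a = True xor True = False
a & t = True & False = False
(a xor a) | (a & t) = False | False = False
~((a xor a) | (a & t)) = True
((~a) <=> (t xor a)) xor (~((a xor a) | (a & t))) = False xor True = True
~(((~a) <=> (t xor a)) xor (~((a xor a) | (a & t)))) = False

False


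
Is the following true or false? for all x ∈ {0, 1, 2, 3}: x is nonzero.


Evaluate the predicate on each element: 0:F, 1:T, 2:T, 3:T.
Counterexample x = 0 fails the predicate.

F


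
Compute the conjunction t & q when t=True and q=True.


Conjunction is true only when both operands are true.
Substitute: t=True, q=True.
True & True evaluates to True.

True


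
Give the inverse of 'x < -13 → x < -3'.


The inverse of (P → Q) is (¬P → ¬Q). It is equivalent to the converse, not to the original.
Here P = 'x < -13' and Q = 'x < -3'.

If not (x < -13), then not (x < -3).


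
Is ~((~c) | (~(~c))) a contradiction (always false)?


Truth table over {c}:
c | φ
-----
False | False
True | False
Every row is false.

Yes, it is a contradiction.


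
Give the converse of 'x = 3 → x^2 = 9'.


The converse of (P → Q) is (Q → P). It is not in general equivalent to the original.
Here P = 'x = 3' and Q = 'x^2 = 9'.

If x^2 = 9, then x = 3.


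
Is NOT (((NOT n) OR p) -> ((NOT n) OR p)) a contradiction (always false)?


Truth table over {n, p}:
n | p | φ
---------
F | F | F
T | F | F
F | T | F
T | T | F
Every row is false.

Yes, it is a contradiction.


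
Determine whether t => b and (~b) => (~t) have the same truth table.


Compare truth tables:
b | t | φ | ψ
-------------
False | False | True | True
True | False | True | True
False | True | False | False
True | True | True | True
The columns φ and ψ agree on every row.

Yes, they are logically equivalent.


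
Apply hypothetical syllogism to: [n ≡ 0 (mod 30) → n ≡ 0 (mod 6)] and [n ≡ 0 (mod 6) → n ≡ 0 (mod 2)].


Hypothetical syllogism: from (P → Q) and (Q → R), infer (P → R).
Chain the two implications through the shared middle term 'n ≡ 0 (mod 6)'.

n ≡ 0 (mod 30) → n ≡ 0 (mod 2)


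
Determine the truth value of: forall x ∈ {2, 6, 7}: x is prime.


Evaluate the predicate on each element: 2:True, 6:False, 7:True.
Counterexample x = 6 fails the predicate.

False


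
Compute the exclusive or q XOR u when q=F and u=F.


Exclusive or is true when exactly one operand is true.
Substitute: q=F, u=F.
F XOR F evaluates to F.

F


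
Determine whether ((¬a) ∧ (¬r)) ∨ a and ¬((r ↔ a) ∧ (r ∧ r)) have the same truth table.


Compare truth tables:
a | r | φ | ψ
-------------
F | F | T | T
T | F | T | T
F | T | F | T
T | T | T | F
They differ at row 3 (a=F, r=T): φ=F but ψ=T.

No, they are not logically equivalent.


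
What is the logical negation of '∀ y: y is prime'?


¬(∀ x: φ) = ∃ x: ¬φ, and ¬(∃ x: φ) = ∀ x: ¬φ.
Apply to the universal statement.

∃ y: ¬(y is prime)


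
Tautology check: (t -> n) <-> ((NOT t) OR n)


Build the truth table over {n, t}:
n | t | φ
---------
F | F | T
T | F | T
F | T | T
T | T | T
Every row evaluates to true.

Yes, it is a tautology.


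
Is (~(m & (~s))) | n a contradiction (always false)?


Truth table over {m, n, s}:
m | n | s | φ
-------------
False | False | False | True
True | False | False | False
False | True | False | True
True | True | False | True
False | False | True | True
True | False | True | True
False | True | True | True
True | True | True | True
Satisfying assignment at row 1: m=False, n=False, s=False gives True.

No, it is not a contradiction.


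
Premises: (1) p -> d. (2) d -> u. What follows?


Hypothetical syllogism: from (P → Q) and (Q → R), infer (P → R).
Chain the two implications through the shared middle term 'd'.

p -> u


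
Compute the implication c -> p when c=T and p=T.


Implication is false only when antecedent is true and consequent is false.
Substitute: c=T, p=T.
T -> T evaluates to T.

T


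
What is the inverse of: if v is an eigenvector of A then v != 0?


The inverse of (P → Q) is (¬P → ¬Q). It is equivalent to the converse, not to the original.
Here P = 'v is an eigenvector of A' and Q = 'v != 0'.

If not (v is an eigenvector of A), then not (v != 0).


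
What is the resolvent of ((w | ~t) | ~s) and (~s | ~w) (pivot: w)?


The clauses contain complementary literals w and ~w.
Resolution eliminates this pair and disjoins the remaining literals (merging duplicates).

(~s | ~t)


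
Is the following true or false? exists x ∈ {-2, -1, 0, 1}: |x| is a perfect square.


Evaluate the predicate on each element: -2:False, -1:True, 0:True, 1:True.
Witness x = -1 satisfies the predicate.

True


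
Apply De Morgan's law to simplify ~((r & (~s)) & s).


De Morgan: the negation of a conjunction is the disjunction of the negations.
Distribute ~ across &, flipping it to |, and negate each literal.

((~r) | s) | (~s)


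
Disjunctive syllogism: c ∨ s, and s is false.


Disjunctive syllogism: from (P ∨ Q) and ¬P, infer Q.
One disjunct, 's', is ruled out; the other must hold.

c


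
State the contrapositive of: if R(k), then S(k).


The contrapositive of (P → Q) is (¬Q → ¬P); it is logically equivalent to the original.
Here P = 'R(k)' and Q = 'S(k)'.

If not (S(k)), then not (R(k)).


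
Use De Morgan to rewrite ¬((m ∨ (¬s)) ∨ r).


De Morgan: the negation of a disjunction is the conjunction of the negations.
Distribute ¬ across ∨, flipping it to ∧, and negate each literal.

((¬m) ∧ s) ∧ (¬r)
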